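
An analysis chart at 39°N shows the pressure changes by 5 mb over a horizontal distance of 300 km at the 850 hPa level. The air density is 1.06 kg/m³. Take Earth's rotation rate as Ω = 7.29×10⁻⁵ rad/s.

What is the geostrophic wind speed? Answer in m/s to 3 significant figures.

17.1 m/s

Coriolis parameter at 39°N:
f = 2Ω sin φ = 2 × 7.29×10⁻⁵ × sin 39° = 9.18×10⁻⁵ s⁻¹
Pressure gradient: |∂P/∂n| = 500 Pa / 300000 m = 1.67×10⁻³ Pa/m
Geostrophic balance (pressure-gradient force = Coriolis force):
V_g = (1/(fρ)) |∂P/∂n| = 1.67×10⁻³ / (9.18×10⁻⁵ × 1.06) = 17.1 m/s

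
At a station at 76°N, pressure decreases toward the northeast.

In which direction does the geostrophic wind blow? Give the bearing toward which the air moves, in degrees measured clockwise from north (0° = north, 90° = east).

The pressure-gradient force points toward the northeast (bearing 045°).
Geostrophic balance: in the Northern Hemisphere the Coriolis force deflects motion to the right, so the geostrophic wind blows 90° to the right of the pressure-gradient force (low pressure on the left).
Rotating 045° by 90° clockwise gives 135° — the wind blows toward the southeast.

135°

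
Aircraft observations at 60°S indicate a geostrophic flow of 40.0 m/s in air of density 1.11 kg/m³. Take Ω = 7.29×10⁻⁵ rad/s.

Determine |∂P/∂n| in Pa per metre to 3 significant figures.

5.61×10⁻³ Pa/m

Coriolis parameter at 60°S:
f = 2Ω sin φ = 2 × 7.29×10⁻⁵ × sin 60° = 1.26×10⁻⁴ s⁻¹
Geostrophic balance rearranged: |∂P/∂n| = f ρ V_g
|∂P/∂n| = 1.26×10⁻⁴ × 1.11 × 40.0 = 5.61×10⁻³ Pa/m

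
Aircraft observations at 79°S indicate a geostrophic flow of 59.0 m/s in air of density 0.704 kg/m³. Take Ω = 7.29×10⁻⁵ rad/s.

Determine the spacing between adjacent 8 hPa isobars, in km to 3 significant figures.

135 km

Coriolis parameter at 79°S:
f = 2Ω sin φ = 2 × 7.29×10⁻⁵ × sin 79° = 1.43×10⁻⁴ s⁻¹
Geostrophic balance rearranged: |∂P/∂n| = f ρ V_g
|∂P/∂n| = 1.43×10⁻⁴ × 0.704 × 59.0 = 5.94×10⁻³ Pa/m
Isobar spacing: Δn = ΔP/|∂P/∂n| = 800 Pa / 5.94×10⁻³ Pa/m = 134574 m ≈ 135 km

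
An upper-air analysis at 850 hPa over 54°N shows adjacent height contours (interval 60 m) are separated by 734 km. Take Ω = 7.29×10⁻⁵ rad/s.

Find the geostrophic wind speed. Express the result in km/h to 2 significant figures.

24 km/h

Coriolis parameter at 54°N:
f = 2Ω sin φ = 2 × 7.29×10⁻⁵ × sin 54° = 1.18×10⁻⁴ s⁻¹
Height gradient: |∂Z/∂n| = 60 m / 734000 m = 8.17×10⁻⁵
On a pressure surface, geostrophic balance gives V_g = (g/f)|∂Z/∂n|:
V_g = 9.81 × 8.17×10⁻⁵ / 1.18×10⁻⁴ = 6.80 m/s
Converting: 6.80 m/s × 3.6 = 24 km/h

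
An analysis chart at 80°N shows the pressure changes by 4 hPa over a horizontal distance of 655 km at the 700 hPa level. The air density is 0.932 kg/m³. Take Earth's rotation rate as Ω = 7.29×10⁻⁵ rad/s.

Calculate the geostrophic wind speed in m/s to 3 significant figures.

4.56 m/s

Coriolis parameter at 80°N:
f = 2Ω sin φ = 2 × 7.29×10⁻⁵ × sin 80° = 1.44×10⁻⁴ s⁻¹
Pressure gradient: |∂P/∂n| = 400 Pa / 655000 m = 6.11×10⁻⁴ Pa/m
Geostrophic balance (pressure-gradient force = Coriolis force):
V_g = (1/(fρ)) |∂P/∂n| = 6.11×10⁻⁴ / (1.44×10⁻⁴ × 0.932) = 4.56 m/s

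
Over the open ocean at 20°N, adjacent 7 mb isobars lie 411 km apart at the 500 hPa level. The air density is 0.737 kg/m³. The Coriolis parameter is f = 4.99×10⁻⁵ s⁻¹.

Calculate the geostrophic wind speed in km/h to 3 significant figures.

Pressure gradient: |∂P/∂n| = 700 Pa / 411000 m = 1.70×10⁻³ Pa/m
Geostrophic balance (pressure-gradient force = Coriolis force):
V_g = (1/(fρ)) |∂P/∂n| = 1.70×10⁻³ / (4.99×10⁻⁵ × 0.737) = 46.3 m/s
Converting: 46.3 m/s × 3.6 = 167 km/h

167 km/h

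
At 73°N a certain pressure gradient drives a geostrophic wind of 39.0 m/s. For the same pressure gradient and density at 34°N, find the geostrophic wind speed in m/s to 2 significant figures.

With the same pressure gradient and density, V_g ∝ 1/f ∝ 1/sin φ.
V₂ = V₁ · sin φ₁ / sin φ₂ = 39.0 × sin 73° / sin 34°
V₂ = 39.0 × 0.9563/0.5592 = 67 m/s

67 m/s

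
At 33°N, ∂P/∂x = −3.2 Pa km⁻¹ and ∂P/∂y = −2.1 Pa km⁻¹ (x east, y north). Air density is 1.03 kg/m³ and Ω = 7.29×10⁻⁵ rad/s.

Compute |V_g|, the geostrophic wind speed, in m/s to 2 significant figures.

47 m/s

Coriolis parameter at 33°N:
f = 2Ω sin φ = 2 × 7.29×10⁻⁵ × sin 33° = 7.94×10⁻⁵ s⁻¹
Component geostrophic relations (x east, y north):
u_g = −(1/(fρ)) ∂P/∂y,  v_g = (1/(fρ)) ∂P/∂x
u_g = −(−2.1×10⁻³)/(7.94×10⁻⁵ × 1.03) = 25.7 m/s;  v_g = (−3.2×10⁻³)/(7.94×10⁻⁵ × 1.03) = −39.1 m/s
|V_g| = √(u_g² + v_g²) = 46.8 m/s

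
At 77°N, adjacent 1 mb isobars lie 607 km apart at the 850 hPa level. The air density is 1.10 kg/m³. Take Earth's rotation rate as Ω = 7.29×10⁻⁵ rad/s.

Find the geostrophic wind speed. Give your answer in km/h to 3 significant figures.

3.80 km/h

Coriolis parameter at 77°N:
f = 2Ω sin φ = 2 × 7.29×10⁻⁵ × sin 77° = 1.42×10⁻⁴ s⁻¹
Pressure gradient: |∂P/∂n| = 100 Pa / 607000 m = 1.65×10⁻⁴ Pa/m
Geostrophic balance (pressure-gradient force = Coriolis force):
V_g = (1/(fρ)) |∂P/∂n| = 1.65×10⁻⁴ / (1.42×10⁻⁴ × 1.10) = 1.05 m/s
Converting: 1.05 m/s × 3.6 = 3.80 km/h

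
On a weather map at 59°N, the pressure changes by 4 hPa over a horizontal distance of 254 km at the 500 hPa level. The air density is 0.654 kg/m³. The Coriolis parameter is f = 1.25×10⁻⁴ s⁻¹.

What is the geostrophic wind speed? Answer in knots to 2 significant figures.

Pressure gradient: |∂P/∂n| = 400 Pa / 254000 m = 1.57×10⁻³ Pa/m
Geostrophic balance (pressure-gradient force = Coriolis force):
V_g = (1/(fρ)) |∂P/∂n| = 1.57×10⁻³ / (1.25×10⁻⁴ × 0.654) = 19.3 m/s
Converting: 19.3 m/s × 1.944 = 37 knots

37 knots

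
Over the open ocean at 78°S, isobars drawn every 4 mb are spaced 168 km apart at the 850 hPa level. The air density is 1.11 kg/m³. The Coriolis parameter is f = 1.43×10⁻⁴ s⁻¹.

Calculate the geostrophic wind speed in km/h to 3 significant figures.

Pressure gradient: |∂P/∂n| = 400 Pa / 168000 m = 2.38×10⁻³ Pa/m
Geostrophic balance (pressure-gradient force = Coriolis force):
V_g = (1/(fρ)) |∂P/∂n| = 2.38×10⁻³ / (1.43×10⁻⁴ × 1.11) = 15.0 m/s
Converting: 15.0 m/s × 3.6 = 54.0 km/h

54.0 km/h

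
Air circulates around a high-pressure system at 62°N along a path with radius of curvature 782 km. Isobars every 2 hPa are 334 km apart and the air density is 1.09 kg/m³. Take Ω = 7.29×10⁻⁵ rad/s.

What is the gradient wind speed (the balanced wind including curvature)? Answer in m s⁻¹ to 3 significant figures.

Coriolis parameter at 62°N:
f = 2Ω sin φ = 2 × 7.29×10⁻⁵ × sin 62° = 1.29×10⁻⁴ s⁻¹
Pressure gradient: |∂P/∂n| = 200 Pa / 334000 m = 5.99×10⁻⁴ Pa/m
Geostrophic speed: V_g = |∂P/∂n|/(fρ) = 5.99×10⁻⁴/(1.29×10⁻⁴ × 1.09) = 4.27 m/s
Around a high, pressure-gradient force acts outward with centrifugal, so Coriolis balances both:
fV = (1/ρ)|∂P/∂n| + V²/R  →  V² − fR·V + fR·V_g = 0
With fR = 1.29×10⁻⁴ × 782×10³ m = 101 m/s:
V = [fR − √((fR)² − 4 fR V_g)]/2 = [101 − √(101² − 4×101×4.27)]/2 = 4.47 m/s
Supergeostrophic (V > V_g = 4.27 m/s), as expected around a high.

4.47 m s⁻¹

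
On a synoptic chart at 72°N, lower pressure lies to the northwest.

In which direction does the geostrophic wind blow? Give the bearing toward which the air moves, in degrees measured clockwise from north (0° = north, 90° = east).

045°

The pressure-gradient force points toward the northwest (bearing 315°).
Geostrophic balance: in the Northern Hemisphere the Coriolis force deflects motion to the right, so the geostrophic wind blows 90° to the right of the pressure-gradient force (low pressure on the left).
Rotating 315° by 90° clockwise gives 045° — the wind blows toward the northeast.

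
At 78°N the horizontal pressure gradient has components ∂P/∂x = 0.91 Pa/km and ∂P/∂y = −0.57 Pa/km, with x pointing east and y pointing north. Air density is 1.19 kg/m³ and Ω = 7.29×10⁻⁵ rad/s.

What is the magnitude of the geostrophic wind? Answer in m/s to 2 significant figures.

Coriolis parameter at 78°N:
f = 2Ω sin φ = 2 × 7.29×10⁻⁵ × sin 78° = 1.43×10⁻⁴ s⁻¹
Component geostrophic relations (x east, y north):
u_g = −(1/(fρ)) ∂P/∂y,  v_g = (1/(fρ)) ∂P/∂x
u_g = −(−0.57×10⁻³)/(1.43×10⁻⁴ × 1.19) = 3.36 m/s;  v_g = (0.91×10⁻³)/(1.43×10⁻⁴ × 1.19) = 5.36 m/s
|V_g| = √(u_g² + v_g²) = 6.33 m/s

6.3 m/s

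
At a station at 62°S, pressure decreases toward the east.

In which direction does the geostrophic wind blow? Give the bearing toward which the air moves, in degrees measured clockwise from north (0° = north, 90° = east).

000°

The pressure-gradient force points toward the east (bearing 090°).
Geostrophic balance: in the Southern Hemisphere the Coriolis force deflects motion to the left, so the geostrophic wind blows 90° to the left of the pressure-gradient force (low pressure on the right).
Rotating 090° by 90° counterclockwise gives 000° — the wind blows toward the north.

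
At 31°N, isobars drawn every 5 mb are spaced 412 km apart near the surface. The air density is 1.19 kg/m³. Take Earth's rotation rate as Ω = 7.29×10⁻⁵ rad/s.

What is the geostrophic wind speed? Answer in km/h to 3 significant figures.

48.9 km/h

Coriolis parameter at 31°N:
f = 2Ω sin φ = 2 × 7.29×10⁻⁵ × sin 31° = 7.51×10⁻⁵ s⁻¹
Pressure gradient: |∂P/∂n| = 500 Pa / 412000 m = 1.21×10⁻³ Pa/m
Geostrophic balance (pressure-gradient force = Coriolis force):
V_g = (1/(fρ)) |∂P/∂n| = 1.21×10⁻³ / (7.51×10⁻⁵ × 1.19) = 13.6 m/s
Converting: 13.6 m/s × 3.6 = 48.9 km/h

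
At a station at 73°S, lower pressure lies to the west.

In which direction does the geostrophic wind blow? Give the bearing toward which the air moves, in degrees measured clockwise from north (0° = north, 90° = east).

The pressure-gradient force points toward the west (bearing 270°).
Geostrophic balance: in the Southern Hemisphere the Coriolis force deflects motion to the left, so the geostrophic wind blows 90° to the left of the pressure-gradient force (low pressure on the right).
Rotating 270° by 90° counterclockwise gives 180° — the wind blows toward the south.

180°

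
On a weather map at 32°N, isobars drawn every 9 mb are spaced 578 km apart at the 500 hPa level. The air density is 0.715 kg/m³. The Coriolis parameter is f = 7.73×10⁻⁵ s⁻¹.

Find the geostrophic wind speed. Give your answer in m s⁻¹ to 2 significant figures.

Pressure gradient: |∂P/∂n| = 900 Pa / 578000 m = 1.56×10⁻³ Pa/m
Geostrophic balance (pressure-gradient force = Coriolis force):
V_g = (1/(fρ)) |∂P/∂n| = 1.56×10⁻³ / (7.73×10⁻⁵ × 0.715) = 28.2 m/s

28 m s⁻¹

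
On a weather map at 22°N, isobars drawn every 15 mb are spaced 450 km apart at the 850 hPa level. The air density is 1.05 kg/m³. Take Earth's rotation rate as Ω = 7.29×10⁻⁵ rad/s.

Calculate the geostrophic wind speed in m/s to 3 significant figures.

58.1 m/s

Coriolis parameter at 22°N:
f = 2Ω sin φ = 2 × 7.29×10⁻⁵ × sin 22° = 5.46×10⁻⁵ s⁻¹
Pressure gradient: |∂P/∂n| = 1500 Pa / 450000 m = 3.33×10⁻³ Pa/m
Geostrophic balance (pressure-gradient force = Coriolis force):
V_g = (1/(fρ)) |∂P/∂n| = 3.33×10⁻³ / (5.46×10⁻⁵ × 1.05) = 58.1 m/s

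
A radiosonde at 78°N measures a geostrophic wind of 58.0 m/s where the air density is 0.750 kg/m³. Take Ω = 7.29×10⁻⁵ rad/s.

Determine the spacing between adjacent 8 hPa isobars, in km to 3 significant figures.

129 km

Coriolis parameter at 78°N:
f = 2Ω sin φ = 2 × 7.29×10⁻⁵ × sin 78° = 1.43×10⁻⁴ s⁻¹
Geostrophic balance rearranged: |∂P/∂n| = f ρ V_g
|∂P/∂n| = 1.43×10⁻⁴ × 0.750 × 58.0 = 6.20×10⁻³ Pa/m
Isobar spacing: Δn = ΔP/|∂P/∂n| = 800 Pa / 6.20×10⁻³ Pa/m = 128955 m ≈ 129 km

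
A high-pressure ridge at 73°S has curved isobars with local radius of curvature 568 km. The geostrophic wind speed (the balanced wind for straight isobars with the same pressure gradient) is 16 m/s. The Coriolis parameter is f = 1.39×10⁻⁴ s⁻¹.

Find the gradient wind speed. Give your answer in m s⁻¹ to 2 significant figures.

22 m s⁻¹

Around a high, pressure-gradient force acts outward with centrifugal, so Coriolis balances both:
fV = (1/ρ)|∂P/∂n| + V²/R  →  V² − fR·V + fR·V_g = 0
With fR = 1.39×10⁻⁴ × 568×10³ m = 79.0 m/s:
V = [fR − √((fR)² − 4 fR V_g)]/2 = [79.0 − √(79.0² − 4×79.0×16)]/2 = 22.3 m/s
Supergeostrophic (V > V_g = 16 m/s), as expected around a high.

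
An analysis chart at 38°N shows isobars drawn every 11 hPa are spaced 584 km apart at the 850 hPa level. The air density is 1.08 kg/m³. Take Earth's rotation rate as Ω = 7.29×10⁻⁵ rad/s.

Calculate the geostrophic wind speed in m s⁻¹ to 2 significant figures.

Coriolis parameter at 38°N:
f = 2Ω sin φ = 2 × 7.29×10⁻⁵ × sin 38° = 8.98×10⁻⁵ s⁻¹
Pressure gradient: |∂P/∂n| = 1100 Pa / 584000 m = 1.88×10⁻³ Pa/m
Geostrophic balance (pressure-gradient force = Coriolis force):
V_g = (1/(fρ)) |∂P/∂n| = 1.88×10⁻³ / (8.98×10⁻⁵ × 1.08) = 19.4 m/s

19 m s⁻¹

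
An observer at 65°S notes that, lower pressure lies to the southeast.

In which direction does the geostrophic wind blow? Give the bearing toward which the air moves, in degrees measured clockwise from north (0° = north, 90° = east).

045°

The pressure-gradient force points toward the southeast (bearing 135°).
Geostrophic balance: in the Southern Hemisphere the Coriolis force deflects motion to the left, so the geostrophic wind blows 90° to the left of the pressure-gradient force (low pressure on the right).
Rotating 135° by 90° counterclockwise gives 045° — the wind blows toward the northeast.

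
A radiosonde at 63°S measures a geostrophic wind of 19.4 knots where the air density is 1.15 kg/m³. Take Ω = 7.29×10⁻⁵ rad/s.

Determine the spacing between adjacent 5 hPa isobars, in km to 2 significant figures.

Coriolis parameter at 63°S:
f = 2Ω sin φ = 2 × 7.29×10⁻⁵ × sin 63° = 1.30×10⁻⁴ s⁻¹
Wind speed in SI: 19.4 knots = 9.98 m/s
Geostrophic balance rearranged: |∂P/∂n| = f ρ V_g
|∂P/∂n| = 1.30×10⁻⁴ × 1.15 × 9.98 = 1.49×10⁻³ Pa/m
Isobar spacing: Δn = ΔP/|∂P/∂n| = 500 Pa / 1.49×10⁻³ Pa/m = 335347 m ≈ 340 km

340 km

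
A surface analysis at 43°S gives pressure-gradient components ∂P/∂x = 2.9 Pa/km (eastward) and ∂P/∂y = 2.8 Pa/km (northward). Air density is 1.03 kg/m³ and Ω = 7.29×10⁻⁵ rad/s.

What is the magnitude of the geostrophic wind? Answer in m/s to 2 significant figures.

Coriolis parameter at 43°S:
f = 2Ω sin φ = 2 × 7.29×10⁻⁵ × sin 43° = 9.94×10⁻⁵ s⁻¹
In the Southern Hemisphere f is negative: f = −9.94×10⁻⁵ s⁻¹.
Component geostrophic relations (x east, y north):
u_g = −(1/(fρ)) ∂P/∂y,  v_g = (1/(fρ)) ∂P/∂x
u_g = −(2.8×10⁻³)/(−9.94×10⁻⁵ × 1.03) = 27.3 m/s;  v_g = (2.9×10⁻³)/(−9.94×10⁻⁵ × 1.03) = −28.3 m/s
|V_g| = √(u_g² + v_g²) = 39.4 m/s

39 m/s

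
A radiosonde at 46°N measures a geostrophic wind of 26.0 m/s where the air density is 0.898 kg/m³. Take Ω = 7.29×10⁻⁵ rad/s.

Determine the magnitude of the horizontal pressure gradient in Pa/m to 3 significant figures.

2.45×10⁻³ Pa/m

Coriolis parameter at 46°N:
f = 2Ω sin φ = 2 × 7.29×10⁻⁵ × sin 46° = 1.05×10⁻⁴ s⁻¹
Geostrophic balance rearranged: |∂P/∂n| = f ρ V_g
|∂P/∂n| = 1.05×10⁻⁴ × 0.898 × 26.0 = 2.45×10⁻³ Pa/m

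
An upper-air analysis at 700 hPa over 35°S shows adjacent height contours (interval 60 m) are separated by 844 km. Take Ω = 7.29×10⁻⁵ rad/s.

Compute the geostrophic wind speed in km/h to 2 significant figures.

Coriolis parameter at 35°S:
f = 2Ω sin φ = 2 × 7.29×10⁻⁵ × sin 35° = 8.36×10⁻⁵ s⁻¹
Height gradient: |∂Z/∂n| = 60 m / 844000 m = 7.11×10⁻⁵
On a pressure surface, geostrophic balance gives V_g = (g/f)|∂Z/∂n|:
V_g = 9.81 × 7.11×10⁻⁵ / 8.36×10⁻⁵ = 8.34 m/s
Converting: 8.34 m/s × 3.6 = 30 km/h

30 km/h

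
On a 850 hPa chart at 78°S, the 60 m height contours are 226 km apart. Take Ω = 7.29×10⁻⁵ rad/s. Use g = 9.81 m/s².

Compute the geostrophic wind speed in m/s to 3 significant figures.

Coriolis parameter at 78°S:
f = 2Ω sin φ = 2 × 7.29×10⁻⁵ × sin 78° = 1.43×10⁻⁴ s⁻¹
Height gradient: |∂Z/∂n| = 60 m / 226000 m = 2.65×10⁻⁴
On a pressure surface, geostrophic balance gives V_g = (g/f)|∂Z/∂n|:
V_g = 9.81 × 2.65×10⁻⁴ / 1.43×10⁻⁴ = 18.3 m/s

18.3 m/s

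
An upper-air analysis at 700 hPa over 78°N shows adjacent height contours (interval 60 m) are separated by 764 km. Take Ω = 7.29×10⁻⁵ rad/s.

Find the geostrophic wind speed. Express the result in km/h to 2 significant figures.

Coriolis parameter at 78°N:
f = 2Ω sin φ = 2 × 7.29×10⁻⁵ × sin 78° = 1.43×10⁻⁴ s⁻¹
Height gradient: |∂Z/∂n| = 60 m / 764000 m = 7.85×10⁻⁵
On a pressure surface, geostrophic balance gives V_g = (g/f)|∂Z/∂n|:
V_g = 9.81 × 7.85×10⁻⁵ / 1.43×10⁻⁴ = 5.40 m/s
Converting: 5.40 m/s × 3.6 = 19 km/h

19 km/h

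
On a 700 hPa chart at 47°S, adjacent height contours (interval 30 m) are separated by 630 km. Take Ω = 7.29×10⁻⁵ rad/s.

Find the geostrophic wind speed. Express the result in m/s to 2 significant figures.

Coriolis parameter at 47°S:
f = 2Ω sin φ = 2 × 7.29×10⁻⁵ × sin 47° = 1.07×10⁻⁴ s⁻¹
Height gradient: |∂Z/∂n| = 30 m / 630000 m = 4.76×10⁻⁵
On a pressure surface, geostrophic balance gives V_g = (g/f)|∂Z/∂n|:
V_g = 9.81 × 4.76×10⁻⁵ / 1.07×10⁻⁴ = 4.38 m/s

4.4 m/s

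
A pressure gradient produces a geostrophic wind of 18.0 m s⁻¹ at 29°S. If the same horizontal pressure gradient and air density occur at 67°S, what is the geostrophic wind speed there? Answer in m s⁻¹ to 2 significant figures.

9.5 m s⁻¹

With the same pressure gradient and density, V_g ∝ 1/f ∝ 1/sin φ.
V₂ = V₁ · sin φ₁ / sin φ₂ = 18.0 × sin 29° / sin 67°
V₂ = 18.0 × 0.4848/0.9205 = 9.5 m s⁻¹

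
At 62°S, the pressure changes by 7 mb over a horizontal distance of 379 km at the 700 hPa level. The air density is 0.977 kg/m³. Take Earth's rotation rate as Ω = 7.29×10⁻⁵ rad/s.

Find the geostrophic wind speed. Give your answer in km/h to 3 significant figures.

52.9 km/h

Coriolis parameter at 62°S:
f = 2Ω sin φ = 2 × 7.29×10⁻⁵ × sin 62° = 1.29×10⁻⁴ s⁻¹
Pressure gradient: |∂P/∂n| = 700 Pa / 379000 m = 1.85×10⁻³ Pa/m
Geostrophic balance (pressure-gradient force = Coriolis force):
V_g = (1/(fρ)) |∂P/∂n| = 1.85×10⁻³ / (1.29×10⁻⁴ × 0.977) = 14.7 m/s
Converting: 14.7 m/s × 3.6 = 52.9 km/h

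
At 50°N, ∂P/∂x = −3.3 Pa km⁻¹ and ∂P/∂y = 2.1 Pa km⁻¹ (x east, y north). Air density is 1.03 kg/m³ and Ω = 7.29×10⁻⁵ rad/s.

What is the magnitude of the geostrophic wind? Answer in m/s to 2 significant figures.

34 m/s

Coriolis parameter at 50°N:
f = 2Ω sin φ = 2 × 7.29×10⁻⁵ × sin 50° = 1.12×10⁻⁴ s⁻¹
Component geostrophic relations (x east, y north):
u_g = −(1/(fρ)) ∂P/∂y,  v_g = (1/(fρ)) ∂P/∂x
u_g = −(2.1×10⁻³)/(1.12×10⁻⁴ × 1.03) = −18.3 m/s;  v_g = (−3.3×10⁻³)/(1.12×10⁻⁴ × 1.03) = −28.7 m/s
|V_g| = √(u_g² + v_g²) = 34.0 m/s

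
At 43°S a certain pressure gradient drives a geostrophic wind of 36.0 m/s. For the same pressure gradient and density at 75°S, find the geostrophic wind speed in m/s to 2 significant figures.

With the same pressure gradient and density, V_g ∝ 1/f ∝ 1/sin φ.
V₂ = V₁ · sin φ₁ / sin φ₂ = 36.0 × sin 43° / sin 75°
V₂ = 36.0 × 0.6820/0.9659 = 25 m/s

25 m/s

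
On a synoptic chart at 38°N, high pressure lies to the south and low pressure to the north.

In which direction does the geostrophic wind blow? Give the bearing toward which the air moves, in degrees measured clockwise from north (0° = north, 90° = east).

The pressure-gradient force points toward the north (bearing 000°).
Geostrophic balance: in the Northern Hemisphere the Coriolis force deflects motion to the right, so the geostrophic wind blows 90° to the right of the pressure-gradient force (low pressure on the left).
Rotating 000° by 90° clockwise gives 090° — the wind blows toward the east.

090°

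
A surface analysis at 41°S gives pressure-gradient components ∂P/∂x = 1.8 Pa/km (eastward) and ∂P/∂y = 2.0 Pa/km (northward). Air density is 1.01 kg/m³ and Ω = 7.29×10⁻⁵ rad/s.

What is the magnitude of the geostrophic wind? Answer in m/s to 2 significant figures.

Coriolis parameter at 41°S:
f = 2Ω sin φ = 2 × 7.29×10⁻⁵ × sin 41° = 9.57×10⁻⁵ s⁻¹
In the Southern Hemisphere f is negative: f = −9.57×10⁻⁵ s⁻¹.
Component geostrophic relations (x east, y north):
u_g = −(1/(fρ)) ∂P/∂y,  v_g = (1/(fρ)) ∂P/∂x
u_g = −(2.0×10⁻³)/(−9.57×10⁻⁵ × 1.01) = 20.7 m/s;  v_g = (1.8×10⁻³)/(−9.57×10⁻⁵ × 1.01) = −18.6 m/s
|V_g| = √(u_g² + v_g²) = 27.9 m/s

28 m/s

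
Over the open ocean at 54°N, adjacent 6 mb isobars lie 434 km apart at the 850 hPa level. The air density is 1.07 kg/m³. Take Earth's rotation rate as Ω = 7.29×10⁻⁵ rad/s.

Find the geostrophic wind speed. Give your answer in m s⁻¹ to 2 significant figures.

Coriolis parameter at 54°N:
f = 2Ω sin φ = 2 × 7.29×10⁻⁵ × sin 54° = 1.18×10⁻⁴ s⁻¹
Pressure gradient: |∂P/∂n| = 600 Pa / 434000 m = 1.38×10⁻³ Pa/m
Geostrophic balance (pressure-gradient force = Coriolis force):
V_g = (1/(fρ)) |∂P/∂n| = 1.38×10⁻³ / (1.18×10⁻⁴ × 1.07) = 11.0 m/s

11 m s⁻¹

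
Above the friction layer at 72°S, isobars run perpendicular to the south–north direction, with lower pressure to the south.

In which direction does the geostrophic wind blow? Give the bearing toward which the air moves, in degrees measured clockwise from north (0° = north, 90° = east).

090°

The pressure-gradient force points toward the south (bearing 180°).
Geostrophic balance: in the Southern Hemisphere the Coriolis force deflects motion to the left, so the geostrophic wind blows 90° to the left of the pressure-gradient force (low pressure on the right).
Rotating 180° by 90° counterclockwise gives 090° — the wind blows toward the east.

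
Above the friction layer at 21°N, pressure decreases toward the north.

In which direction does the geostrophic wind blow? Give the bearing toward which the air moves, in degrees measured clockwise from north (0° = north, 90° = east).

The pressure-gradient force points toward the north (bearing 000°).
Geostrophic balance: in the Northern Hemisphere the Coriolis force deflects motion to the right, so the geostrophic wind blows 90° to the right of the pressure-gradient force (low pressure on the left).
Rotating 000° by 90° clockwise gives 090° — the wind blows toward the east.

090°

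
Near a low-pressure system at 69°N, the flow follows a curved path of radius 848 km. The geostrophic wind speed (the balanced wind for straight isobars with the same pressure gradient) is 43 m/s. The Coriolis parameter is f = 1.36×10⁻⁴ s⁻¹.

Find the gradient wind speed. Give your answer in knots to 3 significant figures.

Around a low, centrifugal force acts outward with Coriolis, so pressure-gradient force balances both:
(1/ρ)|∂P/∂n| = fV + V²/R  →  V² + fR·V − fR·V_g = 0
With fR = 1.36×10⁻⁴ × 848×10³ m = 115 m/s:
V = [−fR + √((fR)² + 4 fR V_g)]/2 = [−115 + √(115² + 4×115×43)]/2 = 33.4 m/s
Subgeostrophic (V < V_g = 43 m/s), as expected around a low.
Converting: 33.4 m/s × 1.944 = 64.8 knots

64.8 knots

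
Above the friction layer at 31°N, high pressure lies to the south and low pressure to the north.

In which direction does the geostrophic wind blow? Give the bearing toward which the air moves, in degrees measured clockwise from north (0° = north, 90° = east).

090°

The pressure-gradient force points toward the north (bearing 000°).
Geostrophic balance: in the Northern Hemisphere the Coriolis force deflects motion to the right, so the geostrophic wind blows 90° to the right of the pressure-gradient force (low pressure on the left).
Rotating 000° by 90° clockwise gives 090° — the wind blows toward the east.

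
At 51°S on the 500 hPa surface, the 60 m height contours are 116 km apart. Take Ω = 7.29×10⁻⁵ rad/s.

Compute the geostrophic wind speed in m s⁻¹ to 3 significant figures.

Coriolis parameter at 51°S:
f = 2Ω sin φ = 2 × 7.29×10⁻⁵ × sin 51° = 1.13×10⁻⁴ s⁻¹
Height gradient: |∂Z/∂n| = 60 m / 116000 m = 5.17×10⁻⁴
On a pressure surface, geostrophic balance gives V_g = (g/f)|∂Z/∂n|:
V_g = 9.81 × 5.17×10⁻⁴ / 1.13×10⁻⁴ = 44.8 m/s

44.8 m s⁻¹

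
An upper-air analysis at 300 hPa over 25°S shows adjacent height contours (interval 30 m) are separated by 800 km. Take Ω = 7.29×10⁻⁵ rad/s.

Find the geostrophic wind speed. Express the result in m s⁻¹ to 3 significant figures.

5.97 m s⁻¹

Coriolis parameter at 25°S:
f = 2Ω sin φ = 2 × 7.29×10⁻⁵ × sin 25° = 6.16×10⁻⁵ s⁻¹
Height gradient: |∂Z/∂n| = 30 m / 800000 m = 3.75×10⁻⁵
On a pressure surface, geostrophic balance gives V_g = (g/f)|∂Z/∂n|:
V_g = 9.81 × 3.75×10⁻⁵ / 6.16×10⁻⁵ = 5.97 m/s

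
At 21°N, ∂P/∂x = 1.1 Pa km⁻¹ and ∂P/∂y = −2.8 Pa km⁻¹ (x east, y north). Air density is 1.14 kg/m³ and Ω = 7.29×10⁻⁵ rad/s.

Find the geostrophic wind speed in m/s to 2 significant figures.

Coriolis parameter at 21°N:
f = 2Ω sin φ = 2 × 7.29×10⁻⁵ × sin 21° = 5.23×10⁻⁵ s⁻¹
Component geostrophic relations (x east, y north):
u_g = −(1/(fρ)) ∂P/∂y,  v_g = (1/(fρ)) ∂P/∂x
u_g = −(−2.8×10⁻³)/(5.23×10⁻⁵ × 1.14) = 47.0 m/s;  v_g = (1.1×10⁻³)/(5.23×10⁻⁵ × 1.14) = 18.5 m/s
|V_g| = √(u_g² + v_g²) = 50.5 m/s

51 m/s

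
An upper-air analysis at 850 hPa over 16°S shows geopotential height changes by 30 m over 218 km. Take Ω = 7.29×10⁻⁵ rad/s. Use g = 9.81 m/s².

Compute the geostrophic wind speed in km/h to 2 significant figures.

Coriolis parameter at 16°S:
f = 2Ω sin φ = 2 × 7.29×10⁻⁵ × sin 16° = 4.02×10⁻⁵ s⁻¹
Height gradient: |∂Z/∂n| = 30 m / 218000 m = 1.38×10⁻⁴
On a pressure surface, geostrophic balance gives V_g = (g/f)|∂Z/∂n|:
V_g = 9.81 × 1.38×10⁻⁴ / 4.02×10⁻⁵ = 33.6 m/s
Converting: 33.6 m/s × 3.6 = 120 km/h

120 km/h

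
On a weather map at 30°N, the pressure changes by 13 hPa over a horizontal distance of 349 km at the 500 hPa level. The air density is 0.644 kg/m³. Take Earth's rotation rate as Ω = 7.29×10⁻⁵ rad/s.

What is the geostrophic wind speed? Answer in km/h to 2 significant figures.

290 km/h

Coriolis parameter at 30°N:
f = 2Ω sin φ = 2 × 7.29×10⁻⁵ × sin 30° = 7.29×10⁻⁵ s⁻¹
Pressure gradient: |∂P/∂n| = 1300 Pa / 349000 m = 3.72×10⁻³ Pa/m
Geostrophic balance (pressure-gradient force = Coriolis force):
V_g = (1/(fρ)) |∂P/∂n| = 3.72×10⁻³ / (7.29×10⁻⁵ × 0.644) = 79.3 m/s
Converting: 79.3 m/s × 3.6 = 290 km/h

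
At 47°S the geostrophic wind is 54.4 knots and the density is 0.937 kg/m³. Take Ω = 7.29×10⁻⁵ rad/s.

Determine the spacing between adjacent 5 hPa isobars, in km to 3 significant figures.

179 km

Coriolis parameter at 47°S:
f = 2Ω sin φ = 2 × 7.29×10⁻⁵ × sin 47° = 1.07×10⁻⁴ s⁻¹
Wind speed in SI: 54.4 knots = 28.0 m/s
Geostrophic balance rearranged: |∂P/∂n| = f ρ V_g
|∂P/∂n| = 1.07×10⁻⁴ × 0.937 × 28.0 = 2.80×10⁻³ Pa/m
Isobar spacing: Δn = ΔP/|∂P/∂n| = 500 Pa / 2.80×10⁻³ Pa/m = 178817 m ≈ 179 km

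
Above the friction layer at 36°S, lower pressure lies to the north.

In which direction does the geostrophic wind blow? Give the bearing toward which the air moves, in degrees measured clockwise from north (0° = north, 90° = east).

270°

The pressure-gradient force points toward the north (bearing 000°).
Geostrophic balance: in the Southern Hemisphere the Coriolis force deflects motion to the left, so the geostrophic wind blows 90° to the left of the pressure-gradient force (low pressure on the right).
Rotating 000° by 90° counterclockwise gives 270° — the wind blows toward the west.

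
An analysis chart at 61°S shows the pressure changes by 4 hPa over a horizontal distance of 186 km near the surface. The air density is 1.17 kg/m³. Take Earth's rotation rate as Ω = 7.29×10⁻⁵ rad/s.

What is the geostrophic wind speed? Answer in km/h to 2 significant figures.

52 km/h

Coriolis parameter at 61°S:
f = 2Ω sin φ = 2 × 7.29×10⁻⁵ × sin 61° = 1.28×10⁻⁴ s⁻¹
Pressure gradient: |∂P/∂n| = 400 Pa / 186000 m = 2.15×10⁻³ Pa/m
Geostrophic balance (pressure-gradient force = Coriolis force):
V_g = (1/(fρ)) |∂P/∂n| = 2.15×10⁻³ / (1.28×10⁻⁴ × 1.17) = 14.4 m/s
Converting: 14.4 m/s × 3.6 = 52 km/h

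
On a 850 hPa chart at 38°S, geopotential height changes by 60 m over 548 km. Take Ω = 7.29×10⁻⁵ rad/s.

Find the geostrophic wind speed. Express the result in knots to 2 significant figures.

23 knots

Coriolis parameter at 38°S:
f = 2Ω sin φ = 2 × 7.29×10⁻⁵ × sin 38° = 8.98×10⁻⁵ s⁻¹
Height gradient: |∂Z/∂n| = 60 m / 548000 m = 1.09×10⁻⁴
On a pressure surface, geostrophic balance gives V_g = (g/f)|∂Z/∂n|:
V_g = 9.81 × 1.09×10⁻⁴ / 8.98×10⁻⁵ = 12.0 m/s
Converting: 12.0 m/s × 1.944 = 23 knots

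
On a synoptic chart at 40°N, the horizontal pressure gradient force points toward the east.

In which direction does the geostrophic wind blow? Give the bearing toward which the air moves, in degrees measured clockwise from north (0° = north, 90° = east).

180°

The pressure-gradient force points toward the east (bearing 090°).
Geostrophic balance: in the Northern Hemisphere the Coriolis force deflects motion to the right, so the geostrophic wind blows 90° to the right of the pressure-gradient force (low pressure on the left).
Rotating 090° by 90° clockwise gives 180° — the wind blows toward the south.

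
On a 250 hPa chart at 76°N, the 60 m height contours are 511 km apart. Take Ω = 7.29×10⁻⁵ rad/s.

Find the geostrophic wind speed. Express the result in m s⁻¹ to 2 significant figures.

8.1 m s⁻¹

Coriolis parameter at 76°N:
f = 2Ω sin φ = 2 × 7.29×10⁻⁵ × sin 76° = 1.41×10⁻⁴ s⁻¹
Height gradient: |∂Z/∂n| = 60 m / 511000 m = 1.17×10⁻⁴
On a pressure surface, geostrophic balance gives V_g = (g/f)|∂Z/∂n|:
V_g = 9.81 × 1.17×10⁻⁴ / 1.41×10⁻⁴ = 8.14 m/s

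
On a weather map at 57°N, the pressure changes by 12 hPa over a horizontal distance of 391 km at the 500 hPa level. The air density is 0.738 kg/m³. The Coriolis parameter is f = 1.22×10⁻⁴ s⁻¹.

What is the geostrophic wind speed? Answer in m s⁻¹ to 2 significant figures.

34 m s⁻¹

Pressure gradient: |∂P/∂n| = 1200 Pa / 391000 m = 3.07×10⁻³ Pa/m
Geostrophic balance (pressure-gradient force = Coriolis force):
V_g = (1/(fρ)) |∂P/∂n| = 3.07×10⁻³ / (1.22×10⁻⁴ × 0.738) = 34.1 m/s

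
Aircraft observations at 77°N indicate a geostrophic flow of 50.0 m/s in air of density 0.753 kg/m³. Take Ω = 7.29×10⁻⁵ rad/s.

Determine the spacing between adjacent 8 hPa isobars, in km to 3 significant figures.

Coriolis parameter at 77°N:
f = 2Ω sin φ = 2 × 7.29×10⁻⁵ × sin 77° = 1.42×10⁻⁴ s⁻¹
Geostrophic balance rearranged: |∂P/∂n| = f ρ V_g
|∂P/∂n| = 1.42×10⁻⁴ × 0.753 × 50.0 = 5.35×10⁻³ Pa/m
Isobar spacing: Δn = ΔP/|∂P/∂n| = 800 Pa / 5.35×10⁻³ Pa/m = 149570 m ≈ 150 km

150 km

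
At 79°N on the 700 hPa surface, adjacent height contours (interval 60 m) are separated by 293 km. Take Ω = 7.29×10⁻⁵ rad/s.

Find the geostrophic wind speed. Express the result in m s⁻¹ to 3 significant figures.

Coriolis parameter at 79°N:
f = 2Ω sin φ = 2 × 7.29×10⁻⁵ × sin 79° = 1.43×10⁻⁴ s⁻¹
Height gradient: |∂Z/∂n| = 60 m / 293000 m = 2.05×10⁻⁴
On a pressure surface, geostrophic balance gives V_g = (g/f)|∂Z/∂n|:
V_g = 9.81 × 2.05×10⁻⁴ / 1.43×10⁻⁴ = 14.0 m/s

14.0 m s⁻¹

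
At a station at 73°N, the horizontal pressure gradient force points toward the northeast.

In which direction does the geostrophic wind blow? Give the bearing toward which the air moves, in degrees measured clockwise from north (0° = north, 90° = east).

The pressure-gradient force points toward the northeast (bearing 045°).
Geostrophic balance: in the Northern Hemisphere the Coriolis force deflects motion to the right, so the geostrophic wind blows 90° to the right of the pressure-gradient force (low pressure on the left).
Rotating 045° by 90° clockwise gives 135° — the wind blows toward the southeast.

135°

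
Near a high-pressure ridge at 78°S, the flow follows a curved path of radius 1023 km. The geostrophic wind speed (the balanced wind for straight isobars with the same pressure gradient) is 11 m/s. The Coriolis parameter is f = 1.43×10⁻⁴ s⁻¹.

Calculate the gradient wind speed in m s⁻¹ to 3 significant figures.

Around a high, pressure-gradient force acts outward with centrifugal, so Coriolis balances both:
fV = (1/ρ)|∂P/∂n| + V²/R  →  V² − fR·V + fR·V_g = 0
With fR = 1.43×10⁻⁴ × 1023×10³ m = 146 m/s:
V = [fR − √((fR)² − 4 fR V_g)]/2 = [146 − √(146² − 4×146×11)]/2 = 12 m/s
Supergeostrophic (V > V_g = 11 m/s), as expected around a high.

12.0 m s⁻¹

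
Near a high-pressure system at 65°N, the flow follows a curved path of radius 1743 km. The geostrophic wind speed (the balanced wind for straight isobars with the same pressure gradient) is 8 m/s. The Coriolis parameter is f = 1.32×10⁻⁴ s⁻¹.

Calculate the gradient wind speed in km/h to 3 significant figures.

Around a high, pressure-gradient force acts outward with centrifugal, so Coriolis balances both:
fV = (1/ρ)|∂P/∂n| + V²/R  →  V² − fR·V + fR·V_g = 0
With fR = 1.32×10⁻⁴ × 1743×10³ m = 230 m/s:
V = [fR − √((fR)² − 4 fR V_g)]/2 = [230 − √(230² − 4×230×8)]/2 = 8.3 m/s
Supergeostrophic (V > V_g = 8 m/s), as expected around a high.
Converting: 8.3 m/s × 3.6 = 29.9 km/h

29.9 km/h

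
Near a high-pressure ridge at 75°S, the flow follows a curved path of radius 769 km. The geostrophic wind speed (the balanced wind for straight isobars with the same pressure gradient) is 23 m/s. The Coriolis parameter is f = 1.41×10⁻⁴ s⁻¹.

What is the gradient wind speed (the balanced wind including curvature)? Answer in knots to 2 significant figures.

64 knots

Around a high, pressure-gradient force acts outward with centrifugal, so Coriolis balances both:
fV = (1/ρ)|∂P/∂n| + V²/R  →  V² − fR·V + fR·V_g = 0
With fR = 1.41×10⁻⁴ × 769×10³ m = 108 m/s:
V = [fR − √((fR)² − 4 fR V_g)]/2 = [108 − √(108² − 4×108×23)]/2 = 33.1 m/s
Supergeostrophic (V > V_g = 23 m/s), as expected around a high.
Converting: 33.1 m/s × 1.944 = 64 knots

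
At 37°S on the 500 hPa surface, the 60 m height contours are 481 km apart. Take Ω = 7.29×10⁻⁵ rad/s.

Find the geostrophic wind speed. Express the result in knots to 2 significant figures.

27 knots

Coriolis parameter at 37°S:
f = 2Ω sin φ = 2 × 7.29×10⁻⁵ × sin 37° = 8.77×10⁻⁵ s⁻¹
Height gradient: |∂Z/∂n| = 60 m / 481000 m = 1.25×10⁻⁴
On a pressure surface, geostrophic balance gives V_g = (g/f)|∂Z/∂n|:
V_g = 9.81 × 1.25×10⁻⁴ / 8.77×10⁻⁵ = 13.9 m/s
Converting: 13.9 m/s × 1.944 = 27 knots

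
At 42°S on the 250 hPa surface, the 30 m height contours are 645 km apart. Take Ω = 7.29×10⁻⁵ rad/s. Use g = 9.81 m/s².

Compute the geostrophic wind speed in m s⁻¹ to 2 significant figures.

4.7 m s⁻¹

Coriolis parameter at 42°S:
f = 2Ω sin φ = 2 × 7.29×10⁻⁵ × sin 42° = 9.76×10⁻⁵ s⁻¹
Height gradient: |∂Z/∂n| = 30 m / 645000 m = 4.65×10⁻⁵
On a pressure surface, geostrophic balance gives V_g = (g/f)|∂Z/∂n|:
V_g = 9.81 × 4.65×10⁻⁵ / 9.76×10⁻⁵ = 4.68 m/s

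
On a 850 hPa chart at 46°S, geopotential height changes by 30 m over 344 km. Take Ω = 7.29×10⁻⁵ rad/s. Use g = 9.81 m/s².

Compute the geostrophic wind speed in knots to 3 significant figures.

Coriolis parameter at 46°S:
f = 2Ω sin φ = 2 × 7.29×10⁻⁵ × sin 46° = 1.05×10⁻⁴ s⁻¹
Height gradient: |∂Z/∂n| = 30 m / 344000 m = 8.72×10⁻⁵
On a pressure surface, geostrophic balance gives V_g = (g/f)|∂Z/∂n|:
V_g = 9.81 × 8.72×10⁻⁵ / 1.05×10⁻⁴ = 8.16 m/s
Converting: 8.16 m/s × 1.944 = 15.9 knots

15.9 knots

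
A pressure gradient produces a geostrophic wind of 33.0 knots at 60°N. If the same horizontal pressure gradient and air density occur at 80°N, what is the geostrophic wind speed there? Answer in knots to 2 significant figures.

29 knots

With the same pressure gradient and density, V_g ∝ 1/f ∝ 1/sin φ.
V₂ = V₁ · sin φ₁ / sin φ₂ = 33.0 × sin 60° / sin 80°
V₂ = 33.0 × 0.8660/0.9848 = 29 knots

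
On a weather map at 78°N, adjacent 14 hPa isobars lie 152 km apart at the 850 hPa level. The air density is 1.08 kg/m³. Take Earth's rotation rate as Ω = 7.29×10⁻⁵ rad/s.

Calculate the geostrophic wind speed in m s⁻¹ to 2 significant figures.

60 m s⁻¹

Coriolis parameter at 78°N:
f = 2Ω sin φ = 2 × 7.29×10⁻⁵ × sin 78° = 1.43×10⁻⁴ s⁻¹
Pressure gradient: |∂P/∂n| = 1400 Pa / 152000 m = 9.21×10⁻³ Pa/m
Geostrophic balance (pressure-gradient force = Coriolis force):
V_g = (1/(fρ)) |∂P/∂n| = 9.21×10⁻³ / (1.43×10⁻⁴ × 1.08) = 59.8 m/s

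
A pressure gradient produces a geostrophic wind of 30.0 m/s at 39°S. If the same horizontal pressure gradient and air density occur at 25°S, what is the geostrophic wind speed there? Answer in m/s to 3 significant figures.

With the same pressure gradient and density, V_g ∝ 1/f ∝ 1/sin φ.
V₂ = V₁ · sin φ₁ / sin φ₂ = 30.0 × sin 39° / sin 25°
V₂ = 30.0 × 0.6293/0.4226 = 44.7 m/s

44.7 m/s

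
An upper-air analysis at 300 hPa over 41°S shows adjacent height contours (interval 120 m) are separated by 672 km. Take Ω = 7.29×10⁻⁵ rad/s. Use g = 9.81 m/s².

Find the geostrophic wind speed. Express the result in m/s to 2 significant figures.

18 m/s

Coriolis parameter at 41°S:
f = 2Ω sin φ = 2 × 7.29×10⁻⁵ × sin 41° = 9.57×10⁻⁵ s⁻¹
Height gradient: |∂Z/∂n| = 120 m / 672000 m = 1.79×10⁻⁴
On a pressure surface, geostrophic balance gives V_g = (g/f)|∂Z/∂n|:
V_g = 9.81 × 1.79×10⁻⁴ / 9.57×10⁻⁵ = 18.3 m/s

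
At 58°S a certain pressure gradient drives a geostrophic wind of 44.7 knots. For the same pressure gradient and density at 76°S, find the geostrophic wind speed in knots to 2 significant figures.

With the same pressure gradient and density, V_g ∝ 1/f ∝ 1/sin φ.
V₂ = V₁ · sin φ₁ / sin φ₂ = 44.7 × sin 58° / sin 76°
V₂ = 44.7 × 0.8480/0.9703 = 39 knots

39 knots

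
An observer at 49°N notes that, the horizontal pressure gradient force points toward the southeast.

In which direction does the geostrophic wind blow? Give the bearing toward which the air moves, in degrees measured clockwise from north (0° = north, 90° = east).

225°

The pressure-gradient force points toward the southeast (bearing 135°).
Geostrophic balance: in the Northern Hemisphere the Coriolis force deflects motion to the right, so the geostrophic wind blows 90° to the right of the pressure-gradient force (low pressure on the left).
Rotating 135° by 90° clockwise gives 225° — the wind blows toward the southwest.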